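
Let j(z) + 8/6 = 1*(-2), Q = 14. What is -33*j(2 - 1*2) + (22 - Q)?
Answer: 118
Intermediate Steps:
j(z) = -10/3 (j(z) = -4/3 + 1*(-2) = -4/3 - 2 = -10/3)
-33*j(2 - 1*2) + (22 - Q) = -33*(-10/3) + (22 - 1*14) = 110 + (22 - 14) = 110 + 8 = 118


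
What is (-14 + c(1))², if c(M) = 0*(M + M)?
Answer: 196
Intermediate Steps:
c(M) = 0 (c(M) = 0*(2*M) = 0)
(-14 + c(1))² = (-14 + 0)² = (-14)² = 196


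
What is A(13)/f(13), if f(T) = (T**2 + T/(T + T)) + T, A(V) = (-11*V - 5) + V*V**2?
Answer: 4098/365 ≈ 11.227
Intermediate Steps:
A(V) = -5 + V**3 - 11*V (A(V) = (-5 - 11*V) + V**3 = -5 + V**3 - 11*V)
f(T) = 1/2 + T + T**2 (f(T) = (T**2 + T/((2*T))) + T = (T**2 + (1/(2*T))*T) + T = (T**2 + 1/2) + T = (1/2 + T**2) + T = 1/2 + T + T**2)
A(13)/f(13) = (-5 + 13**3 - 11*13)/(1/2 + 13 + 13**2) = (-5 + 2197 - 143)/(1/2 + 13 + 169) = 2049/(365/2) = (2/365)*2049 = 4098/365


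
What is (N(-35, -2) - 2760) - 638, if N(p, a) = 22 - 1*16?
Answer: -3392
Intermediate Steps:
N(p, a) = 6 (N(p, a) = 22 - 16 = 6)
(N(-35, -2) - 2760) - 638 = (6 - 2760) - 638 = -2754 - 638 = -3392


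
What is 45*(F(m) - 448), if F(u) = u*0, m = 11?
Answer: -20160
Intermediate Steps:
F(u) = 0
45*(F(m) - 448) = 45*(0 - 448) = 45*(-448) = -20160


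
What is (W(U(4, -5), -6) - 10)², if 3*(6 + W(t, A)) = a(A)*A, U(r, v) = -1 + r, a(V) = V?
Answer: 16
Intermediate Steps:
W(t, A) = -6 + A²/3 (W(t, A) = -6 + (A*A)/3 = -6 + A²/3)
(W(U(4, -5), -6) - 10)² = ((-6 + (⅓)*(-6)²) - 10)² = ((-6 + (⅓)*36) - 10)² = ((-6 + 12) - 10)² = (6 - 10)² = (-4)² = 16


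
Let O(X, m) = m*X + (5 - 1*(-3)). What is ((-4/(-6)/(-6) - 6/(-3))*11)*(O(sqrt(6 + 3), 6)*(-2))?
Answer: -9724/9 ≈ -1080.4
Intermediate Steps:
O(X, m) = 8 + X*m (O(X, m) = X*m + (5 + 3) = X*m + 8 = 8 + X*m)
((-4/(-6)/(-6) - 6/(-3))*11)*(O(sqrt(6 + 3), 6)*(-2)) = ((-4/(-6)/(-6) - 6/(-3))*11)*((8 + sqrt(6 + 3)*6)*(-2)) = ((-4*(-1/6)*(-1/6) - 6*(-1/3))*11)*((8 + sqrt(9)*6)*(-2)) = (((2/3)*(-1/6) + 2)*11)*((8 + 3*6)*(-2)) = ((-1/9 + 2)*11)*((8 + 18)*(-2)) = ((17/9)*11)*(26*(-2)) = (187/9)*(-52) = -9724/9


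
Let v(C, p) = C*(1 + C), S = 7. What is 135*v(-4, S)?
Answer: 1620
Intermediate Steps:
135*v(-4, S) = 135*(-4*(1 - 4)) = 135*(-4*(-3)) = 135*12 = 1620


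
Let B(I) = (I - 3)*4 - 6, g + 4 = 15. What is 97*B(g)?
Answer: 2522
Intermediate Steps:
g = 11 (g = -4 + 15 = 11)
B(I) = -18 + 4*I (B(I) = (-3 + I)*4 - 6 = (-12 + 4*I) - 6 = -18 + 4*I)
97*B(g) = 97*(-18 + 4*11) = 97*(-18 + 44) = 97*26 = 2522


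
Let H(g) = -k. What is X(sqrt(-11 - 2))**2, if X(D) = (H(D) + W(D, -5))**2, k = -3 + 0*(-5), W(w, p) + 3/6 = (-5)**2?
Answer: 9150625/16 ≈ 5.7191e+5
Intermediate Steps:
W(w, p) = 49/2 (W(w, p) = -1/2 + (-5)**2 = -1/2 + 25 = 49/2)
k = -3 (k = -3 + 0 = -3)
H(g) = 3 (H(g) = -1*(-3) = 3)
X(D) = 3025/4 (X(D) = (3 + 49/2)**2 = (55/2)**2 = 3025/4)
X(sqrt(-11 - 2))**2 = (3025/4)**2 = 9150625/16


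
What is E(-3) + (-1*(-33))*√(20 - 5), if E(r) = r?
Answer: -3 + 33*√15 ≈ 124.81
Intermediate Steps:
E(-3) + (-1*(-33))*√(20 - 5) = -3 + (-1*(-33))*√(20 - 5) = -3 + 33*√15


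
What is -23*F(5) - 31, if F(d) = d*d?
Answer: -606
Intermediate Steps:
F(d) = d**2
-23*F(5) - 31 = -23*5**2 - 31 = -23*25 - 31 = -575 - 31 = -606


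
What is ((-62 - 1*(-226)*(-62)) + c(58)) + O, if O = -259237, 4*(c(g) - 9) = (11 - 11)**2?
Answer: -273302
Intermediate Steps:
c(g) = 9 (c(g) = 9 + (11 - 11)**2/4 = 9 + (1/4)*0**2 = 9 + (1/4)*0 = 9 + 0 = 9)
((-62 - 1*(-226)*(-62)) + c(58)) + O = ((-62 - 1*(-226)*(-62)) + 9) - 259237 = ((-62 + 226*(-62)) + 9) - 259237 = ((-62 - 14012) + 9) - 259237 = (-14074 + 9) - 259237 = -14065 - 259237 = -273302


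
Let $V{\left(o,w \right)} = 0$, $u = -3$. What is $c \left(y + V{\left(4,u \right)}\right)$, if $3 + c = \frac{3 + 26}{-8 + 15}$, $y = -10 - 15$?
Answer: $- \frac{200}{7} \approx -28.571$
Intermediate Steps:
$y = -25$ ($y = -10 - 15 = -25$)
$c = \frac{8}{7}$ ($c = -3 + \frac{3 + 26}{-8 + 15} = -3 + \frac{29}{7} = \frac{8}{7} \approx 1.1429$)
$c \left(y + V{\left(4,u \right)}\right) = \frac{8 \left(-25 + 0\right)}{7} = \frac{8}{7} \left(-25\right) = - \frac{200}{7}$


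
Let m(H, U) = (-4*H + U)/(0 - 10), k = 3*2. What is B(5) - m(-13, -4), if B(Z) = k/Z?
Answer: 6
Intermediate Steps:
k = 6
B(Z) = 6/Z
m(H, U) = -U/10 + 2*H/5 (m(H, U) = (U - 4*H)/(-10) = (U - 4*H)*(-⅒) = -U/10 + 2*H/5)
B(5) - m(-13, -4) = 6/5 - (-⅒*(-4) + (⅖)*(-13)) = 6*(⅕) - (⅖ - 26/5) = 6/5 - 1*(-24/5) = 6/5 + 24/5 = 6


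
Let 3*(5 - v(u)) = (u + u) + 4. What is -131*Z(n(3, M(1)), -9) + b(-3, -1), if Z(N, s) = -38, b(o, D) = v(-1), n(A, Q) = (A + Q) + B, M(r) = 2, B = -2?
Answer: 14947/3 ≈ 4982.3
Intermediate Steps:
v(u) = 11/3 - 2*u/3 (v(u) = 5 - ((u + u) + 4)/3 = 5 - (2*u + 4)/3 = 5 - (4 + 2*u)/3 = 5 + (-4/3 - 2*u/3) = 11/3 - 2*u/3)
n(A, Q) = -2 + A + Q (n(A, Q) = (A + Q) - 2 = -2 + A + Q)
b(o, D) = 13/3 (b(o, D) = 11/3 - ⅔*(-1) = 11/3 + ⅔ = 13/3)
-131*Z(n(3, M(1)), -9) + b(-3, -1) = -131*(-38) + 13/3 = 4978 + 13/3 = 14947/3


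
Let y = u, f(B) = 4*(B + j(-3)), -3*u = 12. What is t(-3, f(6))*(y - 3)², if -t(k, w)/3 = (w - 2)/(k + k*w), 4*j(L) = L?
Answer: 931/22 ≈ 42.318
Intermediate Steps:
j(L) = L/4
u = -4 (u = -⅓*12 = -4)
f(B) = -3 + 4*B (f(B) = 4*(B + (¼)*(-3)) = 4*(B - ¾) = 4*(-¾ + B) = -3 + 4*B)
y = -4
t(k, w) = -3*(-2 + w)/(k + k*w) (t(k, w) = -3*(w - 2)/(k + k*w) = -3*(-2 + w)/(k + k*w))
t(-3, f(6))*(y - 3)² = (3*(2 - (-3 + 4*6))/(-3*(1 + (-3 + 4*6))))*(-4 - 3)² = (3*(-⅓)*(2 - (-3 + 24))/(1 + (-3 + 24)))*(-7)² = (3*(-⅓)*(2 - 1*21)/(1 + 21))*49 = (3*(-⅓)*(2 - 21)/22)*49 = (3*(-⅓)*(1/22)*(-19))*49 = (19/22)*49 = 931/22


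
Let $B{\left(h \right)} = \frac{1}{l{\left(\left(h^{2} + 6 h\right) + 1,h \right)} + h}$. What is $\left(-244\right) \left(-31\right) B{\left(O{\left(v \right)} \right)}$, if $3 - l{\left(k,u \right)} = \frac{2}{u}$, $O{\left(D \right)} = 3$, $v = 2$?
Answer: $\frac{5673}{4} \approx 1418.3$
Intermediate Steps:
$l{\left(k,u \right)} = 3 - \frac{2}{u}$
$B{\left(h \right)} = \frac{1}{3 + h - \frac{2}{h}}$ ($B{\left(h \right)} = \frac{1}{\left(3 - \frac{2}{h}\right) + h} = \frac{1}{3 + h - \frac{2}{h}}$)
$\left(-244\right) \left(-31\right) B{\left(O{\left(v \right)} \right)} = \left(-244\right) \left(-31\right) \frac{3}{-2 + 3^{2} + 3 \cdot 3} = 7564 \frac{3}{-2 + 9 + 9} = 7564 \cdot \frac{3}{16} = \frac{5673}{4}$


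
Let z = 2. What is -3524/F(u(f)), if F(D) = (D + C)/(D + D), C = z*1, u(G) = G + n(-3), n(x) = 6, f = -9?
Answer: -21144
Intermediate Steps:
u(G) = 6 + G (u(G) = G + 6 = 6 + G)
C = 2 (C = 2*1 = 2)
F(D) = (2 + D)/(2*D) (F(D) = (D + 2)/(D + D) = (2 + D)/((2*D)) = (2 + D)*(1/(2*D)) = (2 + D)/(2*D))
-3524/F(u(f)) = -3524*2*(6 - 9)/(2 + (6 - 9)) = -3524*(-6/(2 - 3)) = -3524/((½)*(-⅓)*(-1)) = -3524/⅙ = -3524*6 = -21144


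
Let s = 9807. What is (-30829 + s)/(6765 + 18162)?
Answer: -21022/24927 ≈ -0.84334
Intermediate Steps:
(-30829 + s)/(6765 + 18162) = (-30829 + 9807)/(6765 + 18162) = -21022/24927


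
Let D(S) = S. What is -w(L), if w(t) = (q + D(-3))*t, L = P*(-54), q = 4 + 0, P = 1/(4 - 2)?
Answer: 27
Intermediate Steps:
P = ½ (P = 1/2 = ½ ≈ 0.50000)
q = 4
L = -27 (L = (½)*(-54) = -27)
w(t) = t (w(t) = (4 - 3)*t = 1*t = t)
-w(L) = -1*(-27) = 27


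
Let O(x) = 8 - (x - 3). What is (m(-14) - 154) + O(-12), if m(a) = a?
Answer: -145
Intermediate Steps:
O(x) = 11 - x (O(x) = 8 - (-3 + x) = 8 + (3 - x) = 11 - x)
(m(-14) - 154) + O(-12) = (-14 - 154) + (11 - 1*(-12)) = -168 + (11 + 12) = -168 + 23 = -145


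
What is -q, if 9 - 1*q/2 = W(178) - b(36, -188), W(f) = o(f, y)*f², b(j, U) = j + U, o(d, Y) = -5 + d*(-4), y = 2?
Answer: -45434570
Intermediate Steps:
o(d, Y) = -5 - 4*d
b(j, U) = U + j
W(f) = f²*(-5 - 4*f) (W(f) = (-5 - 4*f)*f² = f²*(-5 - 4*f))
q = 45434570 (q = 18 - 2*(178²*(-5 - 4*178) - (-188 + 36)) = 18 - 2*(31684*(-5 - 712) - 1*(-152)) = 18 - 2*(31684*(-717) + 152) = 18 - 2*(-22717428 + 152) = 18 - 2*(-22717276) = 18 + 45434552 = 45434570)
-q = -1*45434570 = -45434570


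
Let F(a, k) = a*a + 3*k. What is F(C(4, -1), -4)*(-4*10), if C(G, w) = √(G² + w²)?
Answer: -200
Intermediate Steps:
F(a, k) = a² + 3*k
F(C(4, -1), -4)*(-4*10) = ((√(4² + (-1)²))² + 3*(-4))*(-4*10) = ((√(16 + 1))² - 12)*(-40) = ((√17)² - 12)*(-40) = (17 - 12)*(-40) = 5*(-40) = -200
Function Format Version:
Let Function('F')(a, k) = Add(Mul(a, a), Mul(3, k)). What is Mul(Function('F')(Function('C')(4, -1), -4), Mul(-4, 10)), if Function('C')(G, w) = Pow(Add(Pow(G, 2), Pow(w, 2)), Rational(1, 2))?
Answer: -200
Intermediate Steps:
Function('F')(a, k) = Add(Pow(a, 2), Mul(3, k))
Mul(Function('F')(Function('C')(4, -1), -4), Mul(-4, 10)) = Mul(Add(Pow(Pow(Add(Pow(4, 2), Pow(-1, 2)), Rational(1, 2)), 2), Mul(3, -4)), Mul(-4, 10)) = Mul(Add(Pow(Pow(Add(16, 1), Rational(1, 2)), 2), -12), -40) = Mul(Add(Pow(Pow(17, Rational(1, 2)), 2), -12), -40) = Mul(Add(17, -12), -40) = Mul(5, -40) = -200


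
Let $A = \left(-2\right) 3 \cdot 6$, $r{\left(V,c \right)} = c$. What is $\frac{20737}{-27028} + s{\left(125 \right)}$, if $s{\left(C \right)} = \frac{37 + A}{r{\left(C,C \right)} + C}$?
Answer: $- \frac{11067}{14500} \approx -0.76324$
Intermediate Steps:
$A = -36$ ($A = \left(-6\right) 6 = -36$)
$s{\left(C \right)} = \frac{1}{2 C}$ ($s{\left(C \right)} = \frac{37 - 36}{C + C} = 1 \frac{1}{2 C} = \frac{1}{2 C}$)
$\frac{20737}{-27028} + s{\left(125 \right)} = \frac{20737}{-27028} + \frac{1}{2 \cdot 125} = 20737 \left(- \frac{1}{27028}\right) + \frac{1}{2} \cdot \frac{1}{125} = - \frac{89}{116} + \frac{1}{250} = - \frac{11067}{14500}$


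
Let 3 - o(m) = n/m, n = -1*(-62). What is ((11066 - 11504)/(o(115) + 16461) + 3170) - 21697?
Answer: -17538591208/946649 ≈ -18527.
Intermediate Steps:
n = 62
o(m) = 3 - 62/m
((11066 - 11504)/(o(115) + 16461) + 3170) - 21697 = ((11066 - 11504)/((3 - 62/115) + 16461) + 3170) - 21697 = (-438/((3 - 62*1/115) + 16461) + 3170) - 21697 = (-438/((3 - 62/115) + 16461) + 3170) - 21697 = (-438/(283/115 + 16461) + 3170) - 21697 = (-438/1893298/115 + 3170) - 21697 = (-438*115/1893298 + 3170) - 21697 = (-25185/946649 + 3170) - 21697 = 3000852145/946649 - 21697 = -17538591208/946649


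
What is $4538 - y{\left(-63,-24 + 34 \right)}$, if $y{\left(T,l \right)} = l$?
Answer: $4528$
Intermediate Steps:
$4538 - y{\left(-63,-24 + 34 \right)} = 4538 - \left(-24 + 34\right) = 4538 - 10 = 4528$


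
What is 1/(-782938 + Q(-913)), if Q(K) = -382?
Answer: -1/783320 ≈ -1.2766e-6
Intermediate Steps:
1/(-782938 + Q(-913)) = 1/(-782938 - 382) = 1/(-783320) = -1/783320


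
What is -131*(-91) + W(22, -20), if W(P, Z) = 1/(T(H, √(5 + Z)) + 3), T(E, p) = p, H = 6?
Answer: 95369/8 - I*√15/24 ≈ 11921.0 - 0.16137*I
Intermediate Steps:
W(P, Z) = 1/(3 + √(5 + Z)) (W(P, Z) = 1/(√(5 + Z) + 3) = 1/(3 + √(5 + Z)))
-131*(-91) + W(22, -20) = -131*(-91) + 1/(3 + √(5 - 20)) = 11921 + 1/(3 + √(-15)) = 11921 + 1/(3 + I*√15)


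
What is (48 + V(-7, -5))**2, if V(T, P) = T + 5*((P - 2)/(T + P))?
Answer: 277729/144 ≈ 1928.7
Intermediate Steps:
V(T, P) = T + 5*(-2 + P)/(P + T) (V(T, P) = T + 5*((-2 + P)/(P + T)) = T + 5*(-2 + P)/(P + T))
(48 + V(-7, -5))**2 = (48 + (-10 + (-7)**2 + 5*(-5) - 5*(-7))/(-5 - 7))**2 = (48 + (-10 + 49 - 25 + 35)/(-12))**2 = (48 - 1/12*49)**2 = (48 - 49/12)**2 = (527/12)**2 = 277729/144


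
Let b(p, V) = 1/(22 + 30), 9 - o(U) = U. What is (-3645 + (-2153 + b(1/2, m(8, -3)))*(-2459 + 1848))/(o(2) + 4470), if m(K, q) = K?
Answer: 5247305/17908 ≈ 293.01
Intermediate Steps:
o(U) = 9 - U
b(p, V) = 1/52
(-3645 + (-2153 + b(1/2, m(8, -3)))*(-2459 + 1848))/(o(2) + 4470) = (-3645 + (-2153 + 1/52)*(-2459 + 1848))/((9 - 1*2) + 4470) = (-3645 - 111955/52*(-611))/((9 - 2) + 4470) = (-3645 + 5261885/4)/(7 + 4470) = (5247305/4)/4477 = (5247305/4)*(1/4477) = 5247305/17908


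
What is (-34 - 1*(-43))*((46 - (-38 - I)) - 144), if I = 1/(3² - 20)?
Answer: -5949/11 ≈ -540.82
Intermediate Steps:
I = -1/11 (I = 1/(9 - 20) = 1/(-11) = -1/11 ≈ -0.090909)
(-34 - 1*(-43))*((46 - (-38 - I)) - 144) = (-34 - 1*(-43))*((46 - (-38 - 1*(-1/11))) - 144) = (-34 + 43)*((46 - (-38 + 1/11)) - 144) = 9*((46 - 1*(-417/11)) - 144) = 9*((46 + 417/11) - 144) = 9*(923/11 - 144) = 9*(-661/11) = -5949/11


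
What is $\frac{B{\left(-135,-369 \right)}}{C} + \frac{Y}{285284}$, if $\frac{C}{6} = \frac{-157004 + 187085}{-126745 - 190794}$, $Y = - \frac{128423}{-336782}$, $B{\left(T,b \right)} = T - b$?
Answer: $- \frac{396612785673179195}{963379280814376} \approx -411.69$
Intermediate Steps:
$Y = \frac{128423}{336782}$ ($Y = \left(-128423\right) \left(- \frac{1}{336782}\right) = \frac{128423}{336782} \approx 0.38132$)
$C = - \frac{180486}{317539}$ ($C = 6 \frac{-157004 + 187085}{-126745 - 190794} = 6 \frac{30081}{-317539} = 6 \cdot 30081 \left(- \frac{1}{317539}\right) = 6 \left(- \frac{30081}{317539}\right) = - \frac{180486}{317539} \approx -0.56839$)
$\frac{B{\left(-135,-369 \right)}}{C} + \frac{Y}{285284} = \frac{-135 - -369}{- \frac{180486}{317539}} + \frac{128423}{336782 \cdot 285284} = \left(-135 + 369\right) \left(- \frac{317539}{180486}\right) + \frac{128423}{336782} \cdot \frac{1}{285284} = 234 \left(- \frac{317539}{180486}\right) + \frac{128423}{96078516088} = - \frac{4128007}{10027} + \frac{128423}{96078516088} = - \frac{396612785673179195}{963379280814376}$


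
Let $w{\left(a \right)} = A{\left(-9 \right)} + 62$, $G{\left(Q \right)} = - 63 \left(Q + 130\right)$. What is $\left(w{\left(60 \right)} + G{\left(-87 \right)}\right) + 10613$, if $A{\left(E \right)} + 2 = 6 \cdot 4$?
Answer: $7988$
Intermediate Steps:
$A{\left(E \right)} = 22$ ($A{\left(E \right)} = -2 + 6 \cdot 4 = -2 + 24 = 22$)
$G{\left(Q \right)} = -8190 - 63 Q$ ($G{\left(Q \right)} = - 63 \left(130 + Q\right) = -8190 - 63 Q$)
$w{\left(a \right)} = 84$ ($w{\left(a \right)} = 22 + 62 = 84$)
$\left(w{\left(60 \right)} + G{\left(-87 \right)}\right) + 10613 = \left(84 - 2709\right) + 10613 = -2625 + 10613 = 7988$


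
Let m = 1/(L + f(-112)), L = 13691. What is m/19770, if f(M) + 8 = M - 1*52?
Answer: 1/267270630 ≈ 3.7415e-9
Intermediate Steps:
f(M) = -60 + M (f(M) = -8 + (M - 1*52) = -8 + (M - 52) = -8 + (-52 + M) = -60 + M)
m = 1/13519 (m = 1/(13691 + (-60 - 112)) = 1/(13691 - 172) = 1/13519 ≈ 7.3970e-5)
m/19770 = (1/13519)/19770 = (1/13519)*(1/19770) = 1/267270630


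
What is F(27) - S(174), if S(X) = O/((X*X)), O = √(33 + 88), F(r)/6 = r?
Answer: 4904701/30276 ≈ 162.00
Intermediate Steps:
F(r) = 6*r
O = 11 (O = √121 = 11)
S(X) = 11/X² (S(X) = 11/((X*X)) = 11/(X²) = 11/X²)
F(27) - S(174) = 6*27 - 11/174² = 162 - 11/30276 = 4904701/30276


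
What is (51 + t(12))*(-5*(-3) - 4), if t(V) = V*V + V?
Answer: 2277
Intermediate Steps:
t(V) = V + V² (t(V) = V² + V = V + V²)
(51 + t(12))*(-5*(-3) - 4) = (51 + 12*(1 + 12))*(-5*(-3) - 4) = (51 + 12*13)*(15 - 4) = (51 + 156)*11 = 207*11 = 2277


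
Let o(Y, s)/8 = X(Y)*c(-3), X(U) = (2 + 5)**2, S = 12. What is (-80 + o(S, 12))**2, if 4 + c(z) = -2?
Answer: 5914624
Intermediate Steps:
c(z) = -6 (c(z) = -4 - 2 = -6)
X(U) = 49 (X(U) = 7**2 = 49)
o(Y, s) = -2352 (o(Y, s) = 8*(49*(-6)) = 8*(-294) = -2352)
(-80 + o(S, 12))**2 = (-80 - 2352)**2 = (-2432)**2 = 5914624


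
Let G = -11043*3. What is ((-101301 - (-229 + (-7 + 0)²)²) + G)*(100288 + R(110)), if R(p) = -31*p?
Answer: -16162156740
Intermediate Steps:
G = -33129
((-101301 - (-229 + (-7 + 0)²)²) + G)*(100288 + R(110)) = ((-101301 - (-229 + (-7 + 0)²)²) - 33129)*(100288 - 31*110) = ((-101301 - (-229 + (-7)²)²) - 33129)*(100288 - 3410) = ((-101301 - (-229 + 49)²) - 33129)*96878 = ((-101301 - 1*(-180)²) - 33129)*96878 = ((-101301 - 1*32400) - 33129)*96878 = ((-101301 - 32400) - 33129)*96878 = (-133701 - 33129)*96878 = -166830*96878 = -16162156740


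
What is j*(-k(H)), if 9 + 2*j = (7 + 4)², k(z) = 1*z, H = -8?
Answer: 448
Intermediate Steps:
k(z) = z
j = 56 (j = -9/2 + (7 + 4)²/2 = -9/2 + (½)*11² = -9/2 + (½)*121 = -9/2 + 121/2 = 56)
j*(-k(H)) = 56*(-1*(-8)) = 56*8 = 448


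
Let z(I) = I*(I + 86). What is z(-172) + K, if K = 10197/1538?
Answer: 22760293/1538 ≈ 14799.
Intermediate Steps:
K = 10197/1538 (K = 10197*(1/1538) = 10197/1538 ≈ 6.6300)
z(I) = I*(86 + I)
z(-172) + K = -172*(86 - 172) + 10197/1538 = -172*(-86) + 10197/1538 = 14792 + 10197/1538 = 22760293/1538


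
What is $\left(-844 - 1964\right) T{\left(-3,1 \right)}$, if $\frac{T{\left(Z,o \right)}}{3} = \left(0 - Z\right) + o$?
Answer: $-33696$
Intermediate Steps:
$T{\left(Z,o \right)} = - 3 Z + 3 o$ ($T{\left(Z,o \right)} = 3 \left(\left(0 - Z\right) + o\right) = 3 \left(- Z + o\right) = 3 \left(o - Z\right) = - 3 Z + 3 o$)
$\left(-844 - 1964\right) T{\left(-3,1 \right)} = \left(-844 - 1964\right) \left(\left(-3\right) \left(-3\right) + 3 \cdot 1\right) = - 2808 \left(9 + 3\right) = \left(-2808\right) 12 = -33696$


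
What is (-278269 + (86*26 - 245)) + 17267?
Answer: -259011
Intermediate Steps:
(-278269 + (86*26 - 245)) + 17267 = (-278269 + (2236 - 245)) + 17267 = (-278269 + 1991) + 17267 = -276278 + 17267 = -259011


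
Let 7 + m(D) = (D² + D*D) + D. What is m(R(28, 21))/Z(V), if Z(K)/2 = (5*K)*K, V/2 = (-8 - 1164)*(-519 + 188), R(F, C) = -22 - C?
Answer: 57/94057022890 ≈ 6.0602e-10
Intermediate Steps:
m(D) = -7 + D + 2*D² (m(D) = -7 + ((D² + D*D) + D) = -7 + ((D² + D²) + D) = -7 + (2*D² + D) = -7 + (D + 2*D²) = -7 + D + 2*D²)
V = 775864 (V = 2*((-8 - 1164)*(-519 + 188)) = 2*(-1172*(-331)) = 2*387932 = 775864)
Z(K) = 10*K² (Z(K) = 2*((5*K)*K) = 2*(5*K²) = 10*K²)
m(R(28, 21))/Z(V) = (-7 + (-22 - 1*21) + 2*(-22 - 1*21)²)/((10*775864²)) = (-7 + (-22 - 21) + 2*(-22 - 21)²)/((10*601964946496)) = (-7 - 43 + 2*(-43)²)/6019649464960 = (-7 - 43 + 2*1849)*(1/6019649464960) = (-7 - 43 + 3698)*(1/6019649464960) = 3648*(1/6019649464960) = 57/94057022890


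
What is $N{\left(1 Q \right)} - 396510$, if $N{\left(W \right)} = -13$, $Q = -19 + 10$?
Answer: $-396523$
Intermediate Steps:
$Q = -9$
$N{\left(1 Q \right)} - 396510 = -13 - 396510 = -396523$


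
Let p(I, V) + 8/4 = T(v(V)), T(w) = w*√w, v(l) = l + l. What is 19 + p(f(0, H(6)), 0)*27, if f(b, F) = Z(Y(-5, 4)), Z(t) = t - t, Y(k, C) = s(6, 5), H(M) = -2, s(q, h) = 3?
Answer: -35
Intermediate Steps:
Y(k, C) = 3
Z(t) = 0
f(b, F) = 0
v(l) = 2*l
T(w) = w^(3/2)
p(I, V) = -2 + 2*√2*V^(3/2) (p(I, V) = -2 + (2*V)^(3/2) = -2 + 2*√2*V^(3/2))
19 + p(f(0, H(6)), 0)*27 = 19 + (-2 + 2*√2*0^(3/2))*27 = 19 + (-2 + 2*√2*0)*27 = 19 + (-2 + 0)*27 = 19 - 2*27 = 19 - 54 = -35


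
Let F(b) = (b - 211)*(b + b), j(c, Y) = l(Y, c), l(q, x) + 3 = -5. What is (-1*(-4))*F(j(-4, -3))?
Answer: 14016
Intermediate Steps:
l(q, x) = -8 (l(q, x) = -3 - 5 = -8)
j(c, Y) = -8
F(b) = 2*b*(-211 + b) (F(b) = (-211 + b)*(2*b) = 2*b*(-211 + b))
(-1*(-4))*F(j(-4, -3)) = (-1*(-4))*(2*(-8)*(-211 - 8)) = 4*(2*(-8)*(-219)) = 4*3504 = 14016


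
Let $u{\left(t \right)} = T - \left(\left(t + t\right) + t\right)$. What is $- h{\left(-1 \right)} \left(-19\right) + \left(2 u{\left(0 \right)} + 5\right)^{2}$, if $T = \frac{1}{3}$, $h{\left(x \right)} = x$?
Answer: $\frac{118}{9} \approx 13.111$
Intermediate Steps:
$T = \frac{1}{3} \approx 0.33333$
$u{\left(t \right)} = \frac{1}{3} - 3 t$ ($u{\left(t \right)} = \frac{1}{3} - \left(\left(t + t\right) + t\right) = \frac{1}{3} - \left(2 t + t\right) = \frac{1}{3} - 3 t$)
$- h{\left(-1 \right)} \left(-19\right) + \left(2 u{\left(0 \right)} + 5\right)^{2} = \left(-1\right) \left(-1\right) \left(-19\right) + \left(2 \left(\frac{1}{3} - 0\right) + 5\right)^{2} = 1 \left(-19\right) + \left(2 \left(\frac{1}{3} + 0\right) + 5\right)^{2} = -19 + \left(2 \cdot \frac{1}{3} + 5\right)^{2} = -19 + \left(\frac{2}{3} + 5\right)^{2} = -19 + \left(\frac{17}{3}\right)^{2} = -19 + \frac{289}{9} = \frac{118}{9}$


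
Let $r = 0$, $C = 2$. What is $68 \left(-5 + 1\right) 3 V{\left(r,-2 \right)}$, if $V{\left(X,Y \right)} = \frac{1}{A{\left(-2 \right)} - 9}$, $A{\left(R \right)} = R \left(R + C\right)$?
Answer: $\frac{272}{3} \approx 90.667$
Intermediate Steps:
$A{\left(R \right)} = R \left(2 + R\right)$ ($A{\left(R \right)} = R \left(R + 2\right) = R \left(2 + R\right)$)
$V{\left(X,Y \right)} = - \frac{1}{9}$ ($V{\left(X,Y \right)} = \frac{1}{- 2 \left(2 - 2\right) - 9} = \frac{1}{\left(-2\right) 0 - 9} = \frac{1}{0 - 9} = \frac{1}{-9} = - \frac{1}{9}$)
$68 \left(-5 + 1\right) 3 V{\left(r,-2 \right)} = 68 \left(-5 + 1\right) 3 \left(- \frac{1}{9}\right) = 68 \left(\left(-4\right) 3\right) \left(- \frac{1}{9}\right) = 68 \left(-12\right) \left(- \frac{1}{9}\right) = \left(-816\right) \left(- \frac{1}{9}\right) = \frac{272}{3}$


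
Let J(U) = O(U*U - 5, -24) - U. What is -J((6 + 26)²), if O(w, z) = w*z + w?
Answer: 24118157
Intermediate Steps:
O(w, z) = w + w*z
J(U) = 115 - U - 23*U² (J(U) = (U*U - 5)*(1 - 24) - U = (U² - 5)*(-23) - U = (-5 + U²)*(-23) - U = (115 - 23*U²) - U = 115 - U - 23*U²)
-J((6 + 26)²) = -(115 - (6 + 26)² - 23*(6 + 26)⁴) = -(115 - 1*32² - 23*(32²)²) = -(115 - 1*1024 - 23*1024²) = -(115 - 1024 - 23*1048576) = -(115 - 1024 - 24117248) = -1*(-24118157) = 24118157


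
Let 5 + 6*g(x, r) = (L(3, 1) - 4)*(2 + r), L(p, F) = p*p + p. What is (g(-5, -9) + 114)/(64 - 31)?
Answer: 623/198 ≈ 3.1465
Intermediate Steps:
L(p, F) = p + p**2 (L(p, F) = p**2 + p = p + p**2)
g(x, r) = 11/6 + 4*r/3 (g(x, r) = -5/6 + ((3*(1 + 3) - 4)*(2 + r))/6 = -5/6 + ((3*4 - 4)*(2 + r))/6 = -5/6 + ((12 - 4)*(2 + r))/6 = -5/6 + (8*(2 + r))/6 = -5/6 + (16 + 8*r)/6 = -5/6 + (8/3 + 4*r/3) = 11/6 + 4*r/3)
(g(-5, -9) + 114)/(64 - 31) = ((11/6 + (4/3)*(-9)) + 114)/(64 - 31) = ((11/6 - 12) + 114)/33 = (-61/6 + 114)*(1/33) = (623/6)*(1/33) = 623/198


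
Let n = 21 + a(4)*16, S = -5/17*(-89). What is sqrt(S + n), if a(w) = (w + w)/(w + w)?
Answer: sqrt(18258)/17 ≈ 7.9484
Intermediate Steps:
S = 445/17 (S = -5*1/17*(-89) = -5/17*(-89) = 445/17 ≈ 26.176)
a(w) = 1 (a(w) = (2*w)/((2*w)) = (2*w)*(1/(2*w)) = 1)
n = 37 (n = 21 + 1*16 = 21 + 16 = 37)
sqrt(S + n) = sqrt(445/17 + 37) = sqrt(1074/17) = sqrt(18258)/17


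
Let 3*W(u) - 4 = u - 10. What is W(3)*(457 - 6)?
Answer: -451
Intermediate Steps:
W(u) = -2 + u/3 (W(u) = 4/3 + (u - 10)/3 = 4/3 + (-10 + u)/3 = 4/3 + (-10/3 + u/3) = -2 + u/3)
W(3)*(457 - 6) = (-2 + (⅓)*3)*(457 - 6) = (-2 + 1)*451 = -1*451 = -451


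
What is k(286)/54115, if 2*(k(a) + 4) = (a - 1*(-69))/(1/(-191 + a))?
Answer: 33717/108230 ≈ 0.31153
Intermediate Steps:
k(a) = -4 + (-191 + a)*(69 + a)/2 (k(a) = -4 + ((a - 1*(-69))/(1/(-191 + a)))/2 = -4 + ((a + 69)*(-191 + a))/2 = -4 + ((69 + a)*(-191 + a))/2 = -4 + ((-191 + a)*(69 + a))/2 = -4 + (-191 + a)*(69 + a)/2)
k(286)/54115 = (-13187/2 + (1/2)*286**2 - 61*286)/54115 = (-13187/2 + (1/2)*81796 - 17446)*(1/54115) = (-13187/2 + 40898 - 17446)*(1/54115) = (33717/2)*(1/54115) = 33717/108230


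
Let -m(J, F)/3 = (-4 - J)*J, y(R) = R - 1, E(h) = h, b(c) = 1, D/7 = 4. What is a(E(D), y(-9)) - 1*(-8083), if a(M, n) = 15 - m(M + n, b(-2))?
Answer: 6910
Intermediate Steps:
D = 28 (D = 7*4 = 28)
y(R) = -1 + R
m(J, F) = -3*J*(-4 - J) (m(J, F) = -3*(-4 - J)*J = -3*J*(-4 - J))
a(M, n) = 15 - 3*(M + n)*(4 + M + n) (a(M, n) = 15 - 3*(M + n)*(4 + (M + n)) = 15 - 3*(M + n)*(4 + M + n))
a(E(D), y(-9)) - 1*(-8083) = (15 - 3*(28 + (-1 - 9))*(4 + 28 + (-1 - 9))) - 1*(-8083) = (15 - 3*(28 - 10)*(4 + 28 - 10)) + 8083 = (15 - 3*18*22) + 8083 = (15 - 1188) + 8083 = -1173 + 8083 = 6910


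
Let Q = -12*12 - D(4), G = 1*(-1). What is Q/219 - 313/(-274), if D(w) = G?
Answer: 29365/60006 ≈ 0.48937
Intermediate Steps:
G = -1
D(w) = -1
Q = -143 (Q = -12*12 - 1*(-1) = -144 + 1 = -143)
Q/219 - 313/(-274) = -143/219 - 313/(-274) = -143*1/219 - 313*(-1/274) = -143/219 + 313/274 = 29365/60006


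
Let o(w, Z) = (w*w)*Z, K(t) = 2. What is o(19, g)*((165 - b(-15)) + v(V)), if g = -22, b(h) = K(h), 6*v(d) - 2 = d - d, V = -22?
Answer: -3891580/3 ≈ -1.2972e+6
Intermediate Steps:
v(d) = 1/3 (v(d) = 1/3 + (d - d)/6 = 1/3 + (1/6)*0 = 1/3 + 0 = 1/3)
b(h) = 2
o(w, Z) = Z*w**2 (o(w, Z) = w**2*Z = Z*w**2)
o(19, g)*((165 - b(-15)) + v(V)) = (-22*19**2)*((165 - 1*2) + 1/3) = (-22*361)*((165 - 2) + 1/3) = -7942*(163 + 1/3) = -7942*490/3 = -3891580/3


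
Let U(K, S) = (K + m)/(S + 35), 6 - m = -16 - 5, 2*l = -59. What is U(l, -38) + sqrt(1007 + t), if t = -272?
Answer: 5/6 + 7*sqrt(15) ≈ 27.944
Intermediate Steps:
l = -59/2 (l = (1/2)*(-59) = -59/2 ≈ -29.500)
m = 27 (m = 6 - (-16 - 5) = 6 - 1*(-21) = 6 + 21 = 27)
U(K, S) = (27 + K)/(35 + S) (U(K, S) = (K + 27)/(S + 35) = (27 + K)/(35 + S))
U(l, -38) + sqrt(1007 + t) = (27 - 59/2)/(35 - 38) + sqrt(1007 - 272) = -5/2/(-3) + sqrt(735) = -1/3*(-5/2) + 7*sqrt(15) = 5/6 + 7*sqrt(15)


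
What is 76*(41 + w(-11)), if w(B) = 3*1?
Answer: 3344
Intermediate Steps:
w(B) = 3
76*(41 + w(-11)) = 76*(41 + 3) = 76*44 = 3344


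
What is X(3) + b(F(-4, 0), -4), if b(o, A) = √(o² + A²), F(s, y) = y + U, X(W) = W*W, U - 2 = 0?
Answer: 9 + 2*√5 ≈ 13.472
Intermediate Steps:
U = 2 (U = 2 + 0 = 2)
X(W) = W²
F(s, y) = 2 + y (F(s, y) = y + 2 = 2 + y)
b(o, A) = √(A² + o²)
X(3) + b(F(-4, 0), -4) = 3² + √((-4)² + (2 + 0)²) = 9 + √(16 + 2²) = 9 + √(16 + 4) = 9 + √20 = 9 + 2*√5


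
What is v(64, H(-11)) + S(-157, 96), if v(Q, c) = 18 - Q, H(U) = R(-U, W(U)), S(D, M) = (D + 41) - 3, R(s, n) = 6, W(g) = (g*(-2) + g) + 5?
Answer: -165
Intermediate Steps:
W(g) = 5 - g (W(g) = (-2*g + g) + 5 = -g + 5 = 5 - g)
S(D, M) = 38 + D (S(D, M) = (41 + D) - 3 = 38 + D)
H(U) = 6
v(64, H(-11)) + S(-157, 96) = (18 - 1*64) + (38 - 157) = (18 - 64) - 119 = -46 - 119 = -165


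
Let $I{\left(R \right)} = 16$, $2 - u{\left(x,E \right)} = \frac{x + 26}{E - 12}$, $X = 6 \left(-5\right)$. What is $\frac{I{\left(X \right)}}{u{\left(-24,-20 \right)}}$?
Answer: $\frac{256}{33} \approx 7.7576$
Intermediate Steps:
$X = -30$
$u{\left(x,E \right)} = 2 - \frac{26 + x}{-12 + E}$ ($u{\left(x,E \right)} = 2 - \frac{x + 26}{E - 12} = 2 - \frac{26 + x}{-12 + E}$)
$\frac{I{\left(X \right)}}{u{\left(-24,-20 \right)}} = \frac{16}{\frac{1}{-12 - 20} \left(-50 - -24 + 2 \left(-20\right)\right)} = \frac{16}{\frac{1}{-32} \left(-50 + 24 - 40\right)} = \frac{16}{\left(- \frac{1}{32}\right) \left(-66\right)} = \frac{16}{\frac{33}{16}} = 16 \cdot \frac{16}{33} = \frac{256}{33}$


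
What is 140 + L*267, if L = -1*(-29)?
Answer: 7883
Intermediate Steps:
L = 29
140 + L*267 = 140 + 29*267 = 140 + 7743 = 7883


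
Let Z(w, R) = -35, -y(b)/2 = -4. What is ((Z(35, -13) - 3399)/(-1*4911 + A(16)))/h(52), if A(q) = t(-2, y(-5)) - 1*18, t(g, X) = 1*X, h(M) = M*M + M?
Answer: 1717/6781138 ≈ 0.00025320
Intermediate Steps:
y(b) = 8 (y(b) = -2*(-4) = 8)
h(M) = M + M² (h(M) = M² + M = M + M²)
t(g, X) = X
A(q) = -10 (A(q) = 8 - 1*18 = 8 - 18 = -10)
((Z(35, -13) - 3399)/(-1*4911 + A(16)))/h(52) = ((-35 - 3399)/(-1*4911 - 10))/((52*(1 + 52))) = (-3434/(-4911 - 10))/((52*53)) = -3434/(-4921)/2756 = -3434*(-1/4921)*(1/2756) = (3434/4921)*(1/2756) = 1717/6781138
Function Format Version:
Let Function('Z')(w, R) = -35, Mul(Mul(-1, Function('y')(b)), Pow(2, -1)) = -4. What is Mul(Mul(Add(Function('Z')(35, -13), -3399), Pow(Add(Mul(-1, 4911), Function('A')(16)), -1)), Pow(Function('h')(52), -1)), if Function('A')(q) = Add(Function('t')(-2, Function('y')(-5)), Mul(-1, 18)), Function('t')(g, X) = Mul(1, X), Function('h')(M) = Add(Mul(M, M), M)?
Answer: Rational(1717, 6781138) ≈ 0.00025320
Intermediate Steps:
Function('y')(b) = 8 (Function('y')(b) = Mul(-2, -4) = 8)
Function('h')(M) = Add(M, Pow(M, 2)) (Function('h')(M) = Add(Pow(M, 2), M) = Add(M, Pow(M, 2)))
Function('t')(g, X) = X
Function('A')(q) = -10 (Function('A')(q) = Add(8, Mul(-1, 18)) = Add(8, -18) = -10)
Mul(Mul(Add(Function('Z')(35, -13), -3399), Pow(Add(Mul(-1, 4911), Function('A')(16)), -1)), Pow(Function('h')(52), -1)) = Mul(Mul(Add(-35, -3399), Pow(Add(Mul(-1, 4911), -10), -1)), Pow(Mul(52, Add(1, 52)), -1)) = Mul(Mul(-3434, Pow(Add(-4911, -10), -1)), Pow(Mul(52, 53), -1)) = Mul(Mul(-3434, Pow(-4921, -1)), Pow(2756, -1)) = Mul(Mul(-3434, Rational(-1, 4921)), Rational(1, 2756)) = Mul(Rational(3434, 4921), Rational(1, 2756)) = Rational(1717, 6781138)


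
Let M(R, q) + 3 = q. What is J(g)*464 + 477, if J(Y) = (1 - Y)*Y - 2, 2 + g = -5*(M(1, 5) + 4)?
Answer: -490435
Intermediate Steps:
M(R, q) = -3 + q
g = -32 (g = -2 - 5*((-3 + 5) + 4) = -2 - 5*(2 + 4) = -2 - 5*6 = -2 - 30 = -32)
J(Y) = -2 + Y*(1 - Y) (J(Y) = Y*(1 - Y) - 2 = -2 + Y*(1 - Y))
J(g)*464 + 477 = (-2 - 32 - 1*(-32)²)*464 + 477 = (-2 - 32 - 1*1024)*464 + 477 = (-2 - 32 - 1024)*464 + 477 = -1058*464 + 477 = -490912 + 477 = -490435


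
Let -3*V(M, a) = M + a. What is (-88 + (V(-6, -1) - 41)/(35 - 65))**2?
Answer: 15225604/2025 ≈ 7518.8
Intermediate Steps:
V(M, a) = -M/3 - a/3 (V(M, a) = -(M + a)/3 = -M/3 - a/3)
(-88 + (V(-6, -1) - 41)/(35 - 65))**2 = (-88 + ((-1/3*(-6) - 1/3*(-1)) - 41)/(35 - 65))**2 = (-88 + ((2 + 1/3) - 41)/(-30))**2 = (-88 + (7/3 - 41)*(-1/30))**2 = (-88 - 116/3*(-1/30))**2 = (-88 + 58/45)**2 = (-3902/45)**2 = 15225604/2025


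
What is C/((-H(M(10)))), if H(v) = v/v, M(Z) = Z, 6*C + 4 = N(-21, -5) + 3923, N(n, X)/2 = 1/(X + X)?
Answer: -9797/15 ≈ -653.13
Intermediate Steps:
N(n, X) = 1/X (N(n, X) = 2/(X + X) = 2/((2*X)) = 2*(1/(2*X)) = 1/X)
C = 9797/15 (C = -⅔ + (1/(-5) + 3923)/6 = -⅔ + (-⅕ + 3923)/6 = -⅔ + (⅙)*(19614/5) = -⅔ + 3269/5 = 9797/15 ≈ 653.13)
H(v) = 1
C/((-H(M(10)))) = 9797/(15*((-1*1))) = (9797/15)/(-1) = (9797/15)*(-1) = -9797/15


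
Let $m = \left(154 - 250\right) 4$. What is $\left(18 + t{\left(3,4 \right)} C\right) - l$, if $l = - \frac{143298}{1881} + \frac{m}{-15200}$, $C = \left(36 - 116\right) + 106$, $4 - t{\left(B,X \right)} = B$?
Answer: $\frac{627818}{5225} \approx 120.16$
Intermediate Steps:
$t{\left(B,X \right)} = 4 - B$
$C = 26$ ($C = -80 + 106 = 26$)
$m = -384$ ($m = \left(-96\right) 4 = -384$)
$l = - \frac{397918}{5225}$ ($l = - \frac{143298}{1881} - \frac{384}{-15200} = \left(-143298\right) \frac{1}{1881} - - \frac{12}{475} = - \frac{838}{11} + \frac{12}{475} = - \frac{397918}{5225} \approx -76.156$)
$\left(18 + t{\left(3,4 \right)} C\right) - l = \left(18 + \left(4 - 3\right) 26\right) - - \frac{397918}{5225} = \left(18 + \left(4 - 3\right) 26\right) + \frac{397918}{5225} = \left(18 + 1 \cdot 26\right) + \frac{397918}{5225} = \left(18 + 26\right) + \frac{397918}{5225} = 44 + \frac{397918}{5225} = \frac{627818}{5225}$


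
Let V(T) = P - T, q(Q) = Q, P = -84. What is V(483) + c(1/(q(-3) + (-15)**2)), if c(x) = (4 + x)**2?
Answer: -27153707/49284 ≈ -550.96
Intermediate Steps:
V(T) = -84 - T
V(483) + c(1/(q(-3) + (-15)**2)) = (-84 - 1*483) + (4 + 1/(-3 + (-15)**2))**2 = (-84 - 483) + (4 + 1/(-3 + 225))**2 = -567 + (4 + 1/222)**2 = -567 + (889/222)**2 = -567 + 790321/49284 = -27153707/49284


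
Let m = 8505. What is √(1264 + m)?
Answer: √9769 ≈ 98.838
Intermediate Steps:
√(1264 + m) = √(1264 + 8505) = √9769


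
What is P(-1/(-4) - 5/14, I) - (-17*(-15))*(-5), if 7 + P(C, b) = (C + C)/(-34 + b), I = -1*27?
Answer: 1082875/854 ≈ 1268.0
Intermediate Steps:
I = -27
P(C, b) = -7 + 2*C/(-34 + b) (P(C, b) = -7 + (C + C)/(-34 + b) = -7 + (2*C)/(-34 + b) = -7 + 2*C/(-34 + b))
P(-1/(-4) - 5/14, I) - (-17*(-15))*(-5) = (238 - 7*(-27) + 2*(-1/(-4) - 5/14))/(-34 - 27) - (-17*(-15))*(-5) = (238 + 189 + 2*(-1*(-¼) - 5*1/14))/(-61) - 255*(-5) = -(238 + 189 + 2*(¼ - 5/14))/61 - 1*(-1275) = -(238 + 189 + 2*(-3/28))/61 + 1275 = -(238 + 189 - 3/14)/61 + 1275 = -1/61*5975/14 + 1275 = -5975/854 + 1275 = 1082875/854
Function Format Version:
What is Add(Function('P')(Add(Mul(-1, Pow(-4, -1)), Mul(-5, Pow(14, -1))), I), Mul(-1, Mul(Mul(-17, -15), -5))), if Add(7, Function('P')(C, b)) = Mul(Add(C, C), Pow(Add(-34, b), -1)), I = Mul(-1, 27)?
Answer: Rational(1082875, 854) ≈ 1268.0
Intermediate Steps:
I = -27
Function('P')(C, b) = Add(-7, Mul(2, C, Pow(Add(-34, b), -1))) (Function('P')(C, b) = Add(-7, Mul(Add(C, C), Pow(Add(-34, b), -1))) = Add(-7, Mul(Mul(2, C), Pow(Add(-34, b), -1))) = Add(-7, Mul(2, C, Pow(Add(-34, b), -1))))
Add(Function('P')(Add(Mul(-1, Pow(-4, -1)), Mul(-5, Pow(14, -1))), I), Mul(-1, Mul(Mul(-17, -15), -5))) = Add(Mul(Pow(Add(-34, -27), -1), Add(238, Mul(-7, -27), Mul(2, Add(Mul(-1, Pow(-4, -1)), Mul(-5, Pow(14, -1)))))), Mul(-1, Mul(Mul(-17, -15), -5))) = Add(Mul(Pow(-61, -1), Add(238, 189, Mul(2, Add(Mul(-1, Rational(-1, 4)), Mul(-5, Rational(1, 14)))))), Mul(-1, Mul(255, -5))) = Add(Mul(Rational(-1, 61), Add(238, 189, Mul(2, Add(Rational(1, 4), Rational(-5, 14))))), Mul(-1, -1275)) = Add(Mul(Rational(-1, 61), Add(238, 189, Mul(2, Rational(-3, 28)))), 1275) = Add(Mul(Rational(-1, 61), Add(238, 189, Rational(-3, 14))), 1275) = Add(Mul(Rational(-1, 61), Rational(5975, 14)), 1275) = Add(Rational(-5975, 854), 1275) = Rational(1082875, 854)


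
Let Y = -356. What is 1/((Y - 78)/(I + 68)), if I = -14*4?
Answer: -6/217 ≈ -0.027650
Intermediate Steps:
I = -56
1/((Y - 78)/(I + 68)) = 1/((-356 - 78)/(-56 + 68)) = 1/(-434/12) = 1/(-434*1/12) = 1/(-217/6) = -6/217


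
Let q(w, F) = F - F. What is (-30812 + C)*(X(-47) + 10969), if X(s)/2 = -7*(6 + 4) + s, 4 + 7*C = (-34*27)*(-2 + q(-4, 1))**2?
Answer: -2354829600/7 ≈ -3.3640e+8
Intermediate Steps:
q(w, F) = 0
C = -3676/7 (C = -4/7 + ((-34*27)*(-2 + 0)**2)/7 = -4/7 + (-918*(-2)**2)/7 = -4/7 + (-918*4)/7 = -4/7 + (1/7)*(-3672) = -4/7 - 3672/7 = -3676/7 ≈ -525.14)
X(s) = -140 + 2*s (X(s) = 2*(-7*(6 + 4) + s) = 2*(-7*10 + s) = 2*(-70 + s) = -140 + 2*s)
(-30812 + C)*(X(-47) + 10969) = (-30812 - 3676/7)*((-140 + 2*(-47)) + 10969) = -219360*((-140 - 94) + 10969)/7 = -219360*(-234 + 10969)/7 = -219360/7*10735 = -2354829600/7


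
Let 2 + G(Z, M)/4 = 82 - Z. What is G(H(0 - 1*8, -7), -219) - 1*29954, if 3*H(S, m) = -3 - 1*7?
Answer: -88862/3 ≈ -29621.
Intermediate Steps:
H(S, m) = -10/3 (H(S, m) = (-3 - 1*7)/3 = (-3 - 7)/3 = (1/3)*(-10) = -10/3)
G(Z, M) = 320 - 4*Z (G(Z, M) = -8 + 4*(82 - Z) = -8 + (328 - 4*Z) = 320 - 4*Z)
G(H(0 - 1*8, -7), -219) - 1*29954 = (320 - 4*(-10/3)) - 1*29954 = (320 + 40/3) - 29954 = 1000/3 - 29954 = -88862/3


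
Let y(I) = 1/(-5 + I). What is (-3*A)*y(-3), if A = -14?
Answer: -21/4 ≈ -5.2500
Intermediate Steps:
(-3*A)*y(-3) = (-3*(-14))/(-5 - 3) = 42/(-8) = 42*(-1/8) = -21/4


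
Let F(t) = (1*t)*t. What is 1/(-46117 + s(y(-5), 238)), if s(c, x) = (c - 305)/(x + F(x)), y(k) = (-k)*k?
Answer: -28441/1311613762 ≈ -2.1684e-5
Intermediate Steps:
F(t) = t² (F(t) = t*t = t²)
y(k) = -k²
s(c, x) = (-305 + c)/(x + x²) (s(c, x) = (c - 305)/(x + x²) = (-305 + c)/(x + x²))
1/(-46117 + s(y(-5), 238)) = 1/(-46117 + (-305 - 1*(-5)²)/(238*(1 + 238))) = 1/(-46117 + (1/238)*(-305 - 1*25)/239) = 1/(-46117 + (1/238)*(1/239)*(-305 - 25)) = 1/(-46117 + (1/238)*(1/239)*(-330)) = 1/(-46117 - 165/28441) = 1/(-1311613762/28441) = -28441/1311613762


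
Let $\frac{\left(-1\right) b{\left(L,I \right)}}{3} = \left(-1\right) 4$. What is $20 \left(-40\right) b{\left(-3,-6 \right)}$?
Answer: $-9600$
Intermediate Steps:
$b{\left(L,I \right)} = 12$ ($b{\left(L,I \right)} = - 3 \left(\left(-1\right) 4\right) = \left(-3\right) \left(-4\right) = 12$)
$20 \left(-40\right) b{\left(-3,-6 \right)} = 20 \left(-40\right) 12 = \left(-800\right) 12 = -9600$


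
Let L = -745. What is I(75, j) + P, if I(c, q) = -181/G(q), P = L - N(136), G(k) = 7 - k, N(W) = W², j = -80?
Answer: -1674148/87 ≈ -19243.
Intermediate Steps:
P = -19241 (P = -745 - 1*136² = -745 - 1*18496 = -745 - 18496 = -19241)
I(c, q) = -181/(7 - q)
I(75, j) + P = 181/(-7 - 80) - 19241 = 181/(-87) - 19241 = 181*(-1/87) - 19241 = -181/87 - 19241 = -1674148/87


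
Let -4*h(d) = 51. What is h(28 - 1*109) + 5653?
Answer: 22561/4 ≈ 5640.3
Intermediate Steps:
h(d) = -51/4 (h(d) = -¼*51 = -51/4)
h(28 - 1*109) + 5653 = -51/4 + 5653 = 22561/4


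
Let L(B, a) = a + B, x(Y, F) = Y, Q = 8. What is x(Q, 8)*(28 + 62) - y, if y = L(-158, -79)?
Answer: 957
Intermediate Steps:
L(B, a) = B + a
y = -237 (y = -158 - 79 = -237)
x(Q, 8)*(28 + 62) - y = 8*(28 + 62) - 1*(-237) = 8*90 + 237 = 720 + 237 = 957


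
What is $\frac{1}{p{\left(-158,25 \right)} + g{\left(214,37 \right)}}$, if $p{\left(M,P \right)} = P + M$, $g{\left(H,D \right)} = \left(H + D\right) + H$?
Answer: $\frac{1}{332} \approx 0.003012$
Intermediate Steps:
$g{\left(H,D \right)} = D + 2 H$ ($g{\left(H,D \right)} = \left(D + H\right) + H = D + 2 H$)
$p{\left(M,P \right)} = M + P$
$\frac{1}{p{\left(-158,25 \right)} + g{\left(214,37 \right)}} = \frac{1}{\left(-158 + 25\right) + \left(37 + 2 \cdot 214\right)} = \frac{1}{-133 + \left(37 + 428\right)} = \frac{1}{-133 + 465} = \frac{1}{332}$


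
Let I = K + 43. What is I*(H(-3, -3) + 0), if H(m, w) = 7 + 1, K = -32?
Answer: 88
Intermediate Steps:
H(m, w) = 8
I = 11 (I = -32 + 43 = 11)
I*(H(-3, -3) + 0) = 11*(8 + 0) = 11*8 = 88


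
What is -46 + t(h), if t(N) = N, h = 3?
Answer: -43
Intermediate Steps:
-46 + t(h) = -46 + 3 = -43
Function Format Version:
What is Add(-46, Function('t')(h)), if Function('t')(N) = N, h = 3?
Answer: -43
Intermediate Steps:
Add(-46, Function('t')(h)) = Add(-46, 3) = -43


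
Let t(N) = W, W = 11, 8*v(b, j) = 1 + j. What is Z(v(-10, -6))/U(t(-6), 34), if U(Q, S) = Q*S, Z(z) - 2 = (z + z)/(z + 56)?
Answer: 438/82841 ≈ 0.0052872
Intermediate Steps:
v(b, j) = ⅛ + j/8 (v(b, j) = (1 + j)/8 = ⅛ + j/8)
t(N) = 11
Z(z) = 2 + 2*z/(56 + z) (Z(z) = 2 + (z + z)/(z + 56) = 2 + (2*z)/(56 + z) = 2 + 2*z/(56 + z))
Z(v(-10, -6))/U(t(-6), 34) = (4*(28 + (⅛ + (⅛)*(-6)))/(56 + (⅛ + (⅛)*(-6))))/((11*34)) = (4*(28 + (⅛ - ¾))/(56 + (⅛ - ¾)))/374 = (4*(28 - 5/8)/(56 - 5/8))*(1/374) = (4*(219/8)/(443/8))*(1/374) = (4*(8/443)*(219/8))*(1/374) = (876/443)*(1/374) = 438/82841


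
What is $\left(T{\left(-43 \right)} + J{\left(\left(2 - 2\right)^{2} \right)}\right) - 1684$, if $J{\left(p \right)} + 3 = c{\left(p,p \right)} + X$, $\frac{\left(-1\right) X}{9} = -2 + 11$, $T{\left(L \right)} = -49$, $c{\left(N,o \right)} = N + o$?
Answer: $-1817$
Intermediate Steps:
$X = -81$ ($X = - 9 \left(-2 + 11\right) = \left(-9\right) 9 = -81$)
$J{\left(p \right)} = -84 + 2 p$ ($J{\left(p \right)} = -3 + \left(\left(p + p\right) - 81\right) = -3 + \left(2 p - 81\right) = -3 + \left(-81 + 2 p\right) = -84 + 2 p$)
$\left(T{\left(-43 \right)} + J{\left(\left(2 - 2\right)^{2} \right)}\right) - 1684 = \left(-49 - \left(84 - 2 \left(2 - 2\right)^{2}\right)\right) - 1684 = \left(-49 - \left(84 - 2 \cdot 0^{2}\right)\right) - 1684 = \left(-49 + \left(-84 + 2 \cdot 0\right)\right) - 1684 = \left(-49 + \left(-84 + 0\right)\right) - 1684 = \left(-49 - 84\right) - 1684 = -133 - 1684 = -1817$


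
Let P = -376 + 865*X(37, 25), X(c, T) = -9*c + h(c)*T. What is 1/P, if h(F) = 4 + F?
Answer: 1/598204 ≈ 1.6717e-6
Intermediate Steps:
X(c, T) = -9*c + T*(4 + c) (X(c, T) = -9*c + (4 + c)*T = -9*c + T*(4 + c))
P = 598204 (P = -376 + 865*(-9*37 + 25*(4 + 37)) = -376 + 865*(-333 + 25*41) = -376 + 865*(-333 + 1025) = -376 + 865*692 = -376 + 598580 = 598204)
1/P = 1/598204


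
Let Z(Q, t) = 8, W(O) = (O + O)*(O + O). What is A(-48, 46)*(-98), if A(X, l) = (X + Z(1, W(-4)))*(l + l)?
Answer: 360640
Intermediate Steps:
W(O) = 4*O² (W(O) = (2*O)*(2*O) = 4*O²)
A(X, l) = 2*l*(8 + X) (A(X, l) = (X + 8)*(l + l) = (8 + X)*(2*l) = 2*l*(8 + X))
A(-48, 46)*(-98) = (2*46*(8 - 48))*(-98) = (2*46*(-40))*(-98) = -3680*(-98) = 360640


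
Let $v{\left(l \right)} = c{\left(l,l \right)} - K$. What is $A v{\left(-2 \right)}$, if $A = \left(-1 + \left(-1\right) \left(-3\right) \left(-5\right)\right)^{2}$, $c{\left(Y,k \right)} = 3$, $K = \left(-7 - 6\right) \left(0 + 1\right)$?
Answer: $4096$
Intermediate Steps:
$K = -13$ ($K = \left(-13\right) 1 = -13$)
$A = 256$ ($A = \left(-1 + 3 \left(-5\right)\right)^{2} = \left(-1 - 15\right)^{2} = \left(-16\right)^{2} = 256$)
$v{\left(l \right)} = 16$ ($v{\left(l \right)} = 3 - -13 = 3 + 13 = 16$)
$A v{\left(-2 \right)} = 256 \cdot 16 = 4096$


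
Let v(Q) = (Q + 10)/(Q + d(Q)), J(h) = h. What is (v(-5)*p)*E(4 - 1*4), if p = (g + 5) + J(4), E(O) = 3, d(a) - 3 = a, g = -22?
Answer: 195/7 ≈ 27.857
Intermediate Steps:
d(a) = 3 + a
v(Q) = (10 + Q)/(3 + 2*Q) (v(Q) = (Q + 10)/(Q + (3 + Q)) = (10 + Q)/(3 + 2*Q))
p = -13 (p = (-22 + 5) + 4 = -17 + 4 = -13)
(v(-5)*p)*E(4 - 1*4) = (((10 - 5)/(3 + 2*(-5)))*(-13))*3 = ((5/(3 - 10))*(-13))*3 = ((5/(-7))*(-13))*3 = (-1/7*5*(-13))*3 = -5/7*(-13)*3 = (65/7)*3 = 195/7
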